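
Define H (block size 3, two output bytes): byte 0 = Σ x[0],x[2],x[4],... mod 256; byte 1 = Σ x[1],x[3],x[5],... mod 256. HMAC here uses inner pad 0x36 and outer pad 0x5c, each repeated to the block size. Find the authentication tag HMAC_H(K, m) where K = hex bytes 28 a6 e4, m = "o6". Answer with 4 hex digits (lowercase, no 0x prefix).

2b20

Key hex bytes 28 a6 e4 is exactly B = 3 bytes: K' = 28 a6 e4.
K' ⊕ ipad = 1e 90 d2.  K' ⊕ opad = 74 fa b8.
Inner input = (K'⊕ipad) ∥ m = 1e 90 d2 ∥ 6f 36.
Inner hash: even-index sum = 294 mod 256 = 38; odd-index sum = 255 mod 256 = 255 → 26 ff.
Outer input = (K'⊕opad) ∥ inner = 74 fa b8 ∥ 26 ff.
Outer hash (tag): even-index sum = 555 mod 256 = 43; odd-index sum = 288 mod 256 = 32 → 2b 20.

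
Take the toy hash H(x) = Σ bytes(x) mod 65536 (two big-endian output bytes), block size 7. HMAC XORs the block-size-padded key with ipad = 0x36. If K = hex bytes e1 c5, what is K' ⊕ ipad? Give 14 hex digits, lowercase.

Key hex bytes e1 c5 is 2 bytes ≤ B = 7; zero-pad to 7 bytes: K' = e1 c5 00 00 00 00 00.
XOR each byte with 0x36: e1⊕36=d7, c5⊕36=f3, 00⊕36=36, 00⊕36=36, 00⊕36=36, 00⊕36=36, 00⊕36=36.

d7f33636363636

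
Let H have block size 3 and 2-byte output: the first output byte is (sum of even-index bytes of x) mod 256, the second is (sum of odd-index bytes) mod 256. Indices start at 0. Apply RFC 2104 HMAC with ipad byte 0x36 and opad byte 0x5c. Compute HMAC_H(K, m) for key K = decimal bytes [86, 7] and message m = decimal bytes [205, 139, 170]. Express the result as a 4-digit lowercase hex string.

0e7c

Key decimal bytes [86, 7] = 56 07 is 2 bytes ≤ B = 3; zero-pad to 3 bytes: K' = 56 07 00.
K' ⊕ ipad = 60 31 36.  K' ⊕ opad = 0a 5b 5c.
Inner input = (K'⊕ipad) ∥ m = 60 31 36 ∥ cd 8b aa.
Inner hash: even-index sum = 289 mod 256 = 33; odd-index sum = 424 mod 256 = 168 → 21 a8.
Outer input = (K'⊕opad) ∥ inner = 0a 5b 5c ∥ 21 a8.
Outer hash (tag): even-index sum = 270 mod 256 = 14; odd-index sum = 124 mod 256 = 124 → 0e 7c.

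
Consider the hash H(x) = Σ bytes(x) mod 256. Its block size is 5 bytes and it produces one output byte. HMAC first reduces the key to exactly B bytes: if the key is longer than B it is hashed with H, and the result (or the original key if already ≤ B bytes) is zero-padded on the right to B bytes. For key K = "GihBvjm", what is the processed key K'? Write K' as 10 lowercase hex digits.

|K| = 7 > B = 5, so first hash the key.
H(K): sum = 71+105+104+66+118+106+109 = 679; mod 256 = 167 → a7.
Zero-pad H(K) = a7 to 5 bytes: K' = a7 00 00 00 00.

a700000000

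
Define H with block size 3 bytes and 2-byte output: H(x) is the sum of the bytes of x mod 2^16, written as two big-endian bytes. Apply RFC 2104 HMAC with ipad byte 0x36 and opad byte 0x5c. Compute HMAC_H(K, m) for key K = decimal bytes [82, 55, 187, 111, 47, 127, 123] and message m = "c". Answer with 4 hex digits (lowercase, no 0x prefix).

01f2

Key decimal bytes [82, 55, 187, 111, 47, 127, 123] = 52 37 bb 6f 2f 7f 7b is 7 bytes > B = 3, so hash it first: H(key) = 02 dc, then zero-pad to 3 bytes: K' = 02 dc 00.
K' ⊕ ipad = 34 ea 36.  K' ⊕ opad = 5e 80 5c.
Inner input = (K'⊕ipad) ∥ m = 34 ea 36 ∥ 63.
Inner hash: sum = 52+234+54+99 = 439 → 01 b7.
Outer input = (K'⊕opad) ∥ inner = 5e 80 5c ∥ 01 b7.
Outer hash (tag): sum = 94+128+92+1+183 = 498 → 01 f2.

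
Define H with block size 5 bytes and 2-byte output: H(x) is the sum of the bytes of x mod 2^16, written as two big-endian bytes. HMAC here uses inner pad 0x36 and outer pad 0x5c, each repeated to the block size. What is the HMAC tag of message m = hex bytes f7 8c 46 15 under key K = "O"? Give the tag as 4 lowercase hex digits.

Key "O" = 4f is 1 byte ≤ B = 5; zero-pad to 5 bytes: K' = 4f 00 00 00 00.
K' ⊕ ipad = 79 36 36 36 36.  K' ⊕ opad = 13 5c 5c 5c 5c.
Inner input = (K'⊕ipad) ∥ m = 79 36 36 36 36 ∥ f7 8c 46 15.
Inner hash: sum = 121+54+54+54+54+247+140+70+21 = 815 → 03 2f.
Outer input = (K'⊕opad) ∥ inner = 13 5c 5c 5c 5c ∥ 03 2f.
Outer hash (tag): sum = 19+92+92+92+92+3+47 = 437 → 01 b5.

01b5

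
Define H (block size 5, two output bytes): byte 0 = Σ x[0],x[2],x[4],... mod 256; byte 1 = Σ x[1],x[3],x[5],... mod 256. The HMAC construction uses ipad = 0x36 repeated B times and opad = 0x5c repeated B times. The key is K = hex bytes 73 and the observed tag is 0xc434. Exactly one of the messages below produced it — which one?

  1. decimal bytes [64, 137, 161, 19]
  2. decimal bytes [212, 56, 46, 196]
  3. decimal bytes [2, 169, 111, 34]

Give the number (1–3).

Key hex bytes 73 is 1 byte ≤ B = 5; zero-pad to 5 bytes: K' = 73 00 00 00 00.
K' ⊕ ipad = 45 36 36 36 36; K' ⊕ opad = 2f 5c 5c 5c 5c.
m1: inner = H(45 36 36 36 36 40 89 a1 13) = 4d 4d; tag = H(2f 5c 5c 5c 5c 4d 4d) = 3405
m2: inner = H(45 36 36 36 36 d4 38 2e c4) = ad 6e; tag = H(2f 5c 5c 5c 5c ad 6e) = 5565
m3: inner = H(45 36 36 36 36 02 a9 6f 22) = 7c dd; tag = H(2f 5c 5c 5c 5c 7c dd) = c434 ← matches

3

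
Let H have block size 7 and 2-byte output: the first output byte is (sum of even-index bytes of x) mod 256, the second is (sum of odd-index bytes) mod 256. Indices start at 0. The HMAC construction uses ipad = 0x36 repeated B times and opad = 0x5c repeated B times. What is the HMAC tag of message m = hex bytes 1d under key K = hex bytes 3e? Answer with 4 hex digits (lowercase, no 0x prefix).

35be

Key hex bytes 3e is 1 byte ≤ B = 7; zero-pad to 7 bytes: K' = 3e 00 00 00 00 00 00.
K' ⊕ ipad = 08 36 36 36 36 36 36.  K' ⊕ opad = 62 5c 5c 5c 5c 5c 5c.
Inner input = (K'⊕ipad) ∥ m = 08 36 36 36 36 36 36 ∥ 1d.
Inner hash: even-index sum = 170 mod 256 = 170; odd-index sum = 191 mod 256 = 191 → aa bf.
Outer input = (K'⊕opad) ∥ inner = 62 5c 5c 5c 5c 5c 5c ∥ aa bf.
Outer hash (tag): even-index sum = 565 mod 256 = 53; odd-index sum = 446 mod 256 = 190 → 35 be.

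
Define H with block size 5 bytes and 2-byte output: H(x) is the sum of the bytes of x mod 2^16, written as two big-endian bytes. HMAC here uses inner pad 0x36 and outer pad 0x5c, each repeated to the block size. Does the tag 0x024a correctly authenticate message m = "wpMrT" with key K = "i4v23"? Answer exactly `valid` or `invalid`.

Key "i4v23" = 69 34 76 32 33 is exactly B = 5 bytes: K' = 69 34 76 32 33.
K' ⊕ ipad = 5f 02 40 04 05; K' ⊕ opad = 35 68 2a 6e 6f.
Inner hash: sum = 95+2+64+4+5+119+112+77+114+84 = 676 → 02 a4.
Outer hash (recomputed tag): sum = 53+104+42+110+111+2+164 = 586 → 02 4a.
Recomputed tag = 024a; claimed = 024a → match.

valid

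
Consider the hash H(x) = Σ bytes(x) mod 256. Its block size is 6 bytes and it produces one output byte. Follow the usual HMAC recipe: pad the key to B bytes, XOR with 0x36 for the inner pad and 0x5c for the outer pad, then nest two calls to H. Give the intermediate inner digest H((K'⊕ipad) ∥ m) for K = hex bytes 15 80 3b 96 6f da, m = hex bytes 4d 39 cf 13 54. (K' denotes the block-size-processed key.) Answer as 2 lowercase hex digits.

87

Key hex bytes 15 80 3b 96 6f da is exactly B = 6 bytes: K' = 15 80 3b 96 6f da.
K' ⊕ ipad = 23 b6 0d a0 59 ec.
Inner input = 23 b6 0d a0 59 ec ∥ 4d 39 cf 13 54.
Inner hash: sum = 35+182+13+160+89+236+77+57+207+19+84 = 1159; mod 256 = 135 → 87.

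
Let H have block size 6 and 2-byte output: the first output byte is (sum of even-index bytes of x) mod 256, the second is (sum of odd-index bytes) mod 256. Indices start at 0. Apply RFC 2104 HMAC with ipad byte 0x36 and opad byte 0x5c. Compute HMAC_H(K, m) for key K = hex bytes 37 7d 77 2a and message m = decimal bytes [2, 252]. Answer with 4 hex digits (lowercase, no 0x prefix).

6c8c

Key hex bytes 37 7d 77 2a is 4 bytes ≤ B = 6; zero-pad to 6 bytes: K' = 37 7d 77 2a 00 00.
K' ⊕ ipad = 01 4b 41 1c 36 36.  K' ⊕ opad = 6b 21 2b 76 5c 5c.
Inner input = (K'⊕ipad) ∥ m = 01 4b 41 1c 36 36 ∥ 02 fc.
Inner hash: even-index sum = 122 mod 256 = 122; odd-index sum = 409 mod 256 = 153 → 7a 99.
Outer input = (K'⊕opad) ∥ inner = 6b 21 2b 76 5c 5c ∥ 7a 99.
Outer hash (tag): even-index sum = 364 mod 256 = 108; odd-index sum = 396 mod 256 = 140 → 6c 8c.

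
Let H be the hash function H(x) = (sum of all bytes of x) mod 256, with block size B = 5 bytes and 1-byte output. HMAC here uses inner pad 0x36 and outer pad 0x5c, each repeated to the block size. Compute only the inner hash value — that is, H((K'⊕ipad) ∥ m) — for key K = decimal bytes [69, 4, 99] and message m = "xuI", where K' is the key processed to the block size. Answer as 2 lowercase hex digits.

Key decimal bytes [69, 4, 99] = 45 04 63 is 3 bytes ≤ B = 5; zero-pad to 5 bytes: K' = 45 04 63 00 00.
K' ⊕ ipad = 73 32 55 36 36.
Inner input = 73 32 55 36 36 ∥ 78 75 49.
Inner hash: sum = 115+50+85+54+54+120+117+73 = 668; mod 256 = 156 → 9c.

9c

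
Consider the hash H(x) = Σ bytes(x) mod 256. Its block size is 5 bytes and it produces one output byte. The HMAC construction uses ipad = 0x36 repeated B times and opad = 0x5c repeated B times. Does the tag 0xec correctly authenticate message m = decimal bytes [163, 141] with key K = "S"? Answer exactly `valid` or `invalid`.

Key "S" = 53 is 1 byte ≤ B = 5; zero-pad to 5 bytes: K' = 53 00 00 00 00.
K' ⊕ ipad = 65 36 36 36 36; K' ⊕ opad = 0f 5c 5c 5c 5c.
Inner hash: sum = 101+54+54+54+54+163+141 = 621; mod 256 = 109 → 6d.
Outer hash (recomputed tag): sum = 15+92+92+92+92+109 = 492; mod 256 = 236 → ec.
Recomputed tag = ec; claimed = ec → match.

valid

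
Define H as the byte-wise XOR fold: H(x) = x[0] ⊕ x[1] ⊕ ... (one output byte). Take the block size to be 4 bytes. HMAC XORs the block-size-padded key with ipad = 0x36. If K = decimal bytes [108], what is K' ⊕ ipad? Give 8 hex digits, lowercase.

5a363636

Key decimal bytes [108] = 6c is 1 byte ≤ B = 4; zero-pad to 4 bytes: K' = 6c 00 00 00.
XOR each byte with 0x36: 6c⊕36=5a, 00⊕36=36, 00⊕36=36, 00⊕36=36.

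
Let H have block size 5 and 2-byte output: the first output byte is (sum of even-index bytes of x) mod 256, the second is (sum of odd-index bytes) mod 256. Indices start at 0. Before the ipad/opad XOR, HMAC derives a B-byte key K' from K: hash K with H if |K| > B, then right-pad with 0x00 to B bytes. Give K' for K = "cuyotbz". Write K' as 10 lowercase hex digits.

|K| = 7 > B = 5, so first hash the key.
H(K): even-index sum = 458 mod 256 = 202; odd-index sum = 326 mod 256 = 70 → ca 46.
Zero-pad H(K) = ca 46 to 5 bytes: K' = ca 46 00 00 00.

ca46000000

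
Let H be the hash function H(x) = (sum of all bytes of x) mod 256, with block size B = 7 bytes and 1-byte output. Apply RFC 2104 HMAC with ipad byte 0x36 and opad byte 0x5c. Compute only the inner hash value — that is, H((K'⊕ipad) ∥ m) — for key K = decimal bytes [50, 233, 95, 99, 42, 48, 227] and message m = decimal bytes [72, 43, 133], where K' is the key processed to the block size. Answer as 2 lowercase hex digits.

90

Key decimal bytes [50, 233, 95, 99, 42, 48, 227] = 32 e9 5f 63 2a 30 e3 is exactly B = 7 bytes: K' = 32 e9 5f 63 2a 30 e3.
K' ⊕ ipad = 04 df 69 55 1c 06 d5.
Inner input = 04 df 69 55 1c 06 d5 ∥ 48 2b 85.
Inner hash: sum = 4+223+105+85+28+6+213+72+43+133 = 912; mod 256 = 144 → 90.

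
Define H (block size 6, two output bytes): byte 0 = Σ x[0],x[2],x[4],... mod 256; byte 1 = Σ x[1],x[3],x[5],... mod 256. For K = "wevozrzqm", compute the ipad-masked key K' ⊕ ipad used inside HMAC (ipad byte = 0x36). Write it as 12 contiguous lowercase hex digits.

Key "wevozrzqm" = 77 65 76 6f 7a 72 7a 71 6d is 9 bytes > B = 6, so hash it first: H(key) = 4e b7, then zero-pad to 6 bytes: K' = 4e b7 00 00 00 00.
XOR each byte with 0x36: 4e⊕36=78, b7⊕36=81, 00⊕36=36, 00⊕36=36, 00⊕36=36, 00⊕36=36.

788136363636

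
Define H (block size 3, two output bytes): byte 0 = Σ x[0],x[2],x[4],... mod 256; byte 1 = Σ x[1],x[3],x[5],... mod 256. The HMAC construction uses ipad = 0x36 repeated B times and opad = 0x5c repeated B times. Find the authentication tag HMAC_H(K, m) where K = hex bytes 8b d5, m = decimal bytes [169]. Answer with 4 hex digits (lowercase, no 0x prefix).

Key hex bytes 8b d5 is 2 bytes ≤ B = 3; zero-pad to 3 bytes: K' = 8b d5 00.
K' ⊕ ipad = bd e3 36.  K' ⊕ opad = d7 89 5c.
Inner input = (K'⊕ipad) ∥ m = bd e3 36 ∥ a9.
Inner hash: even-index sum = 243 mod 256 = 243; odd-index sum = 396 mod 256 = 140 → f3 8c.
Outer input = (K'⊕opad) ∥ inner = d7 89 5c ∥ f3 8c.
Outer hash (tag): even-index sum = 447 mod 256 = 191; odd-index sum = 380 mod 256 = 124 → bf 7c.

bf7c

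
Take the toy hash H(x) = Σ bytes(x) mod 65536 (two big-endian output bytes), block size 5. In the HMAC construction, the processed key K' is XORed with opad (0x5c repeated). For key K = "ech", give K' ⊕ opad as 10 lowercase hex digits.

393f345c5c

Key "ech" = 65 63 68 is 3 bytes ≤ B = 5; zero-pad to 5 bytes: K' = 65 63 68 00 00.
XOR each byte with 0x5c: 65⊕5c=39, 63⊕5c=3f, 68⊕5c=34, 00⊕5c=5c, 00⊕5c=5c.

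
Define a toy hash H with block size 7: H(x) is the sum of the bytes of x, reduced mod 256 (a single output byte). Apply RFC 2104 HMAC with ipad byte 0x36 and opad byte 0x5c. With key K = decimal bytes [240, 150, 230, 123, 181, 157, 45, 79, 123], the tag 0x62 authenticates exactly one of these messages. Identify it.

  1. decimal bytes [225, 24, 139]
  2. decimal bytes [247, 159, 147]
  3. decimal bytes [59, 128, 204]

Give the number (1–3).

1

Key decimal bytes [240, 150, 230, 123, 181, 157, 45, 79, 123] = f0 96 e6 7b b5 9d 2d 4f 7b is 9 bytes > B = 7, so hash it first: H(key) = 30, then zero-pad to 7 bytes: K' = 30 00 00 00 00 00 00.
K' ⊕ ipad = 06 36 36 36 36 36 36; K' ⊕ opad = 6c 5c 5c 5c 5c 5c 5c.
m1: inner = H(06 36 36 36 36 36 36 e1 18 8b) = ce; tag = H(6c 5c 5c 5c 5c 5c 5c ce) = 62 ← matches
m2: inner = H(06 36 36 36 36 36 36 f7 9f 93) = 73; tag = H(6c 5c 5c 5c 5c 5c 5c 73) = 07
m3: inner = H(06 36 36 36 36 36 36 3b 80 cc) = d1; tag = H(6c 5c 5c 5c 5c 5c 5c d1) = 65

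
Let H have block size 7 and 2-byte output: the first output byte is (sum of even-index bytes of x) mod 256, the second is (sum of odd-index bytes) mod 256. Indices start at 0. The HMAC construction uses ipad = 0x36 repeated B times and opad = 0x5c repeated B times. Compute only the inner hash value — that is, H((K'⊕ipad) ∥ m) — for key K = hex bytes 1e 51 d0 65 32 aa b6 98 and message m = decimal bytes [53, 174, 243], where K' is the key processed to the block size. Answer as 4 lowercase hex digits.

Key hex bytes 1e 51 d0 65 32 aa b6 98 is 8 bytes > B = 7, so hash it first: H(key) = d6 f8, then zero-pad to 7 bytes: K' = d6 f8 00 00 00 00 00.
K' ⊕ ipad = e0 ce 36 36 36 36 36.
Inner input = e0 ce 36 36 36 36 36 ∥ 35 ae f3.
Inner hash: even-index sum = 560 mod 256 = 48; odd-index sum = 610 mod 256 = 98 → 30 62.

3062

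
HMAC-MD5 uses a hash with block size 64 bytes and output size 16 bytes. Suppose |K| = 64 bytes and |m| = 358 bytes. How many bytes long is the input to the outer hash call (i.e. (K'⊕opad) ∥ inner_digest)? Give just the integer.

Key is 64 ≤ 64 bytes, zero-padded: |K'| = 64.
Outer input = (K'⊕opad) ∥ H(inner) → 64 + 16 = 80 bytes.

80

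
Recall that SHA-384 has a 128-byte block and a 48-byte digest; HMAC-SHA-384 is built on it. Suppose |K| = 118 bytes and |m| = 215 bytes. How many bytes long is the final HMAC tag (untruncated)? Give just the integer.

The tag is one SHA-384 digest: 48 bytes.

48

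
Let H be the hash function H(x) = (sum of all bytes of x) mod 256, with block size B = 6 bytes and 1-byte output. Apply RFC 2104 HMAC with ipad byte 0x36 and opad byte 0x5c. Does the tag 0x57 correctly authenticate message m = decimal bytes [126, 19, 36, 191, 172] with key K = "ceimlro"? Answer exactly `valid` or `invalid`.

invalid

Key "ceimlro" = 63 65 69 6d 6c 72 6f is 7 bytes > B = 6, so hash it first: H(key) = eb, then zero-pad to 6 bytes: K' = eb 00 00 00 00 00.
K' ⊕ ipad = dd 36 36 36 36 36; K' ⊕ opad = b7 5c 5c 5c 5c 5c.
Inner hash: sum = 221+54+54+54+54+54+126+19+36+191+172 = 1035; mod 256 = 11 → 0b.
Outer hash (recomputed tag): sum = 183+92+92+92+92+92+11 = 654; mod 256 = 142 → 8e.
Recomputed tag = 8e; claimed = 57 → mismatch.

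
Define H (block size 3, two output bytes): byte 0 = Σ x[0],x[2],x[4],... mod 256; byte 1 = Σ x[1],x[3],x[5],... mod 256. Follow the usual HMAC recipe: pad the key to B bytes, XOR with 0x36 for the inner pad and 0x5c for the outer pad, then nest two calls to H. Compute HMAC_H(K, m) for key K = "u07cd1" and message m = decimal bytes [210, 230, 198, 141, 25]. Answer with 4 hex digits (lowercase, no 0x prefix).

Key "u07cd1" = 75 30 37 63 64 31 is 6 bytes > B = 3, so hash it first: H(key) = 10 c4, then zero-pad to 3 bytes: K' = 10 c4 00.
K' ⊕ ipad = 26 f2 36.  K' ⊕ opad = 4c 98 5c.
Inner input = (K'⊕ipad) ∥ m = 26 f2 36 ∥ d2 e6 c6 8d 19.
Inner hash: even-index sum = 463 mod 256 = 207; odd-index sum = 675 mod 256 = 163 → cf a3.
Outer input = (K'⊕opad) ∥ inner = 4c 98 5c ∥ cf a3.
Outer hash (tag): even-index sum = 331 mod 256 = 75; odd-index sum = 359 mod 256 = 103 → 4b 67.

4b67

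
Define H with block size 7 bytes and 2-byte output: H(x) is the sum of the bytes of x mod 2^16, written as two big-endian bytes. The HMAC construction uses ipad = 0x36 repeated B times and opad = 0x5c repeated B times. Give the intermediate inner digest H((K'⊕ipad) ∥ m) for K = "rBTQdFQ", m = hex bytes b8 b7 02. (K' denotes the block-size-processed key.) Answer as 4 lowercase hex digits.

Key "rBTQdFQ" = 72 42 54 51 64 46 51 is exactly B = 7 bytes: K' = 72 42 54 51 64 46 51.
K' ⊕ ipad = 44 74 62 67 52 70 67.
Inner input = 44 74 62 67 52 70 67 ∥ b8 b7 02.
Inner hash: sum = 68+116+98+103+82+112+103+184+183+2 = 1051 → 04 1b.

041b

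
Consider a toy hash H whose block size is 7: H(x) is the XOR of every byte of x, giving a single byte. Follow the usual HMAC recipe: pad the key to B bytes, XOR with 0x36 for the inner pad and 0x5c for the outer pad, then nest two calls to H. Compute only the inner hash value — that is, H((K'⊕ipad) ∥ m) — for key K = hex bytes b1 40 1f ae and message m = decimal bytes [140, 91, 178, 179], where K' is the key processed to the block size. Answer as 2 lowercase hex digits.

Key hex bytes b1 40 1f ae is 4 bytes ≤ B = 7; zero-pad to 7 bytes: K' = b1 40 1f ae 00 00 00.
K' ⊕ ipad = 87 76 29 98 36 36 36.
Inner input = 87 76 29 98 36 36 36 ∥ 8c 5b b2 b3.
Inner hash: XOR 87⊕76⊕29⊕98⊕36⊕36⊕36⊕8c⊕5b⊕b2⊕b3 = a0.

a0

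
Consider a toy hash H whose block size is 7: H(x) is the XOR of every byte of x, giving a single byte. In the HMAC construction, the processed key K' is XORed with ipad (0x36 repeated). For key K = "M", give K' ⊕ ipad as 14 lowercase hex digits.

Key "M" = 4d is 1 byte ≤ B = 7; zero-pad to 7 bytes: K' = 4d 00 00 00 00 00 00.
XOR each byte with 0x36: 4d⊕36=7b, 00⊕36=36, 00⊕36=36, 00⊕36=36, 00⊕36=36, 00⊕36=36, 00⊕36=36.

7b363636363636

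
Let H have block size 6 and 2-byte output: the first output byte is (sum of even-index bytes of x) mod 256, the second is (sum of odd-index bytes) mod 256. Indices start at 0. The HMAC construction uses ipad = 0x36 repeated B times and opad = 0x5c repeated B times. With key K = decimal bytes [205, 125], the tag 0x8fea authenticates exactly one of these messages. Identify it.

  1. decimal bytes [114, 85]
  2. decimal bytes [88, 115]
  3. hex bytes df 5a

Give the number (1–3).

3

Key decimal bytes [205, 125] = cd 7d is 2 bytes ≤ B = 6; zero-pad to 6 bytes: K' = cd 7d 00 00 00 00.
K' ⊕ ipad = fb 4b 36 36 36 36; K' ⊕ opad = 91 21 5c 5c 5c 5c.
m1: inner = H(fb 4b 36 36 36 36 72 55) = d9 0c; tag = H(91 21 5c 5c 5c 5c d9 0c) = 22e5
m2: inner = H(fb 4b 36 36 36 36 58 73) = bf 2a; tag = H(91 21 5c 5c 5c 5c bf 2a) = 0803
m3: inner = H(fb 4b 36 36 36 36 df 5a) = 46 11; tag = H(91 21 5c 5c 5c 5c 46 11) = 8fea ← matches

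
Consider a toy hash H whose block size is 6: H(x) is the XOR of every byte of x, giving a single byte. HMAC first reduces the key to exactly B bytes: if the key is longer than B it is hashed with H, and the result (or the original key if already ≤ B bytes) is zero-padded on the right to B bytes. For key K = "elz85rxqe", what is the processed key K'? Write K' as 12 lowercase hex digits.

|K| = 9 > B = 6, so first hash the key.
H(K): XOR 65⊕6c⊕7a⊕38⊕35⊕72⊕78⊕71⊕65 = 60.
Zero-pad H(K) = 60 to 6 bytes: K' = 60 00 00 00 00 00.

600000000000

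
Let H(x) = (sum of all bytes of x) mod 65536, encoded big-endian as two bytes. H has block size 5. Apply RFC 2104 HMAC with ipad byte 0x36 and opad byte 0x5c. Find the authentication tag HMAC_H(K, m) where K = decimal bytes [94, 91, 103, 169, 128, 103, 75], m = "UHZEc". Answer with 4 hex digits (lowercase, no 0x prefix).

Key decimal bytes [94, 91, 103, 169, 128, 103, 75] = 5e 5b 67 a9 80 67 4b is 7 bytes > B = 5, so hash it first: H(key) = 02 fb, then zero-pad to 5 bytes: K' = 02 fb 00 00 00.
K' ⊕ ipad = 34 cd 36 36 36.  K' ⊕ opad = 5e a7 5c 5c 5c.
Inner input = (K'⊕ipad) ∥ m = 34 cd 36 36 36 ∥ 55 48 5a 45 63.
Inner hash: sum = 52+205+54+54+54+85+72+90+69+99 = 834 → 03 42.
Outer input = (K'⊕opad) ∥ inner = 5e a7 5c 5c 5c ∥ 03 42.
Outer hash (tag): sum = 94+167+92+92+92+3+66 = 606 → 02 5e.

025e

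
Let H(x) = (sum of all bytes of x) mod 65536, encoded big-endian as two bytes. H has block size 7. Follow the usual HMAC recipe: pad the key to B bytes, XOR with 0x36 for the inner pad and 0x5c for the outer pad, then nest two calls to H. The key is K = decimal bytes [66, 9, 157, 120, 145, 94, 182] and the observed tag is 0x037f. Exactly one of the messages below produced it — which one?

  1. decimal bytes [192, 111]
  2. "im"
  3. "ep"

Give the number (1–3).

1

Key decimal bytes [66, 9, 157, 120, 145, 94, 182] = 42 09 9d 78 91 5e b6 is exactly B = 7 bytes: K' = 42 09 9d 78 91 5e b6.
K' ⊕ ipad = 74 3f ab 4e a7 68 80; K' ⊕ opad = 1e 55 c1 24 cd 02 ea.
m1: inner = H(74 3f ab 4e a7 68 80 c0 6f) = 04 6a; tag = H(1e 55 c1 24 cd 02 ea 04 6a) = 037f ← matches
m2: inner = H(74 3f ab 4e a7 68 80 69 6d) = 04 11; tag = H(1e 55 c1 24 cd 02 ea 04 11) = 0326
m3: inner = H(74 3f ab 4e a7 68 80 65 70) = 04 10; tag = H(1e 55 c1 24 cd 02 ea 04 10) = 0325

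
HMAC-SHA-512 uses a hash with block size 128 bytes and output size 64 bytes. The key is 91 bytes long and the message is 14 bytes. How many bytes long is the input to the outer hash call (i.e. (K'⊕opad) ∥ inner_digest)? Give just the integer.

192

Key is 91 ≤ 128 bytes, zero-padded: |K'| = 128.
Outer input = (K'⊕opad) ∥ H(inner) → 128 + 64 = 192 bytes.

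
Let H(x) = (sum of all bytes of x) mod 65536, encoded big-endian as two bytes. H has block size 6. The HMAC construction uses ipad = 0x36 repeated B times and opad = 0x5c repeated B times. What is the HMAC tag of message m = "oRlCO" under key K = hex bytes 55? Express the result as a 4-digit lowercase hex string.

0208

Key hex bytes 55 is 1 byte ≤ B = 6; zero-pad to 6 bytes: K' = 55 00 00 00 00 00.
K' ⊕ ipad = 63 36 36 36 36 36.  K' ⊕ opad = 09 5c 5c 5c 5c 5c.
Inner input = (K'⊕ipad) ∥ m = 63 36 36 36 36 36 ∥ 6f 52 6c 43 4f.
Inner hash: sum = 99+54+54+54+54+54+111+82+108+67+79 = 816 → 03 30.
Outer input = (K'⊕opad) ∥ inner = 09 5c 5c 5c 5c 5c ∥ 03 30.
Outer hash (tag): sum = 9+92+92+92+92+92+3+48 = 520 → 02 08.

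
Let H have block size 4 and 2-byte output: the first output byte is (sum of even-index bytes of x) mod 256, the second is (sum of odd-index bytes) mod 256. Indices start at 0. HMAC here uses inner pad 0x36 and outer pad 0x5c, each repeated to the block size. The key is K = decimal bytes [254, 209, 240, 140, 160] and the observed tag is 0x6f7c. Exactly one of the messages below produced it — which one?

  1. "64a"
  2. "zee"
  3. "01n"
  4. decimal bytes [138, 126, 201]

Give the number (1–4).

4

Key decimal bytes [254, 209, 240, 140, 160] = fe d1 f0 8c a0 is 5 bytes > B = 4, so hash it first: H(key) = 8e 5d, then zero-pad to 4 bytes: K' = 8e 5d 00 00.
K' ⊕ ipad = b8 6b 36 36; K' ⊕ opad = d2 01 5c 5c.
m1: inner = H(b8 6b 36 36 36 34 61) = 85 d5; tag = H(d2 01 5c 5c 85 d5) = b332
m2: inner = H(b8 6b 36 36 7a 65 65) = cd 06; tag = H(d2 01 5c 5c cd 06) = fb63
m3: inner = H(b8 6b 36 36 30 31 6e) = 8c d2; tag = H(d2 01 5c 5c 8c d2) = ba2f
m4: inner = H(b8 6b 36 36 8a 7e c9) = 41 1f; tag = H(d2 01 5c 5c 41 1f) = 6f7c ← matches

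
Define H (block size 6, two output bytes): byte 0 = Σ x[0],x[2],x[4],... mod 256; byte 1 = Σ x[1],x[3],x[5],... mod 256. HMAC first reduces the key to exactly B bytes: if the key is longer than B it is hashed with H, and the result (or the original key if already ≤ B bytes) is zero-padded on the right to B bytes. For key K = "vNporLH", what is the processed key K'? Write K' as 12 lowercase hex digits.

a00900000000

|K| = 7 > B = 6, so first hash the key.
H(K): even-index sum = 416 mod 256 = 160; odd-index sum = 265 mod 256 = 9 → a0 09.
Zero-pad H(K) = a0 09 to 6 bytes: K' = a0 09 00 00 00 00.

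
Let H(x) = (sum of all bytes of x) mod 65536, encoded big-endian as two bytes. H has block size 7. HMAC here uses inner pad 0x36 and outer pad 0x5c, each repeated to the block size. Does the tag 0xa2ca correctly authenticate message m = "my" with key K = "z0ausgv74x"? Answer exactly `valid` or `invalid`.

invalid

Key "z0ausgv74x" = 7a 30 61 75 73 67 76 37 34 78 is 10 bytes > B = 7, so hash it first: H(key) = 03 b3, then zero-pad to 7 bytes: K' = 03 b3 00 00 00 00 00.
K' ⊕ ipad = 35 85 36 36 36 36 36; K' ⊕ opad = 5f ef 5c 5c 5c 5c 5c.
Inner hash: sum = 53+133+54+54+54+54+54+109+121 = 686 → 02 ae.
Outer hash (recomputed tag): sum = 95+239+92+92+92+92+92+2+174 = 970 → 03 ca.
Recomputed tag = 03ca; claimed = a2ca → mismatch.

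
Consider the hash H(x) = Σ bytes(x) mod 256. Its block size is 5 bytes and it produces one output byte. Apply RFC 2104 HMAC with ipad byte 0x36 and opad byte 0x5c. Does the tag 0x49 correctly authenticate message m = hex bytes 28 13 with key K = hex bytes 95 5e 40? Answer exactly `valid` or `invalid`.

invalid

Key hex bytes 95 5e 40 is 3 bytes ≤ B = 5; zero-pad to 5 bytes: K' = 95 5e 40 00 00.
K' ⊕ ipad = a3 68 76 36 36; K' ⊕ opad = c9 02 1c 5c 5c.
Inner hash: sum = 163+104+118+54+54+40+19 = 552; mod 256 = 40 → 28.
Outer hash (recomputed tag): sum = 201+2+28+92+92+40 = 455; mod 256 = 199 → c7.
Recomputed tag = c7; claimed = 49 → mismatch.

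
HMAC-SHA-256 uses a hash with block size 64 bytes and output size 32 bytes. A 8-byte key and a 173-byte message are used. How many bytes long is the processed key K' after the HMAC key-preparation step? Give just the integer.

64

Key is 8 ≤ 64 bytes, zero-padded: |K'| = 64.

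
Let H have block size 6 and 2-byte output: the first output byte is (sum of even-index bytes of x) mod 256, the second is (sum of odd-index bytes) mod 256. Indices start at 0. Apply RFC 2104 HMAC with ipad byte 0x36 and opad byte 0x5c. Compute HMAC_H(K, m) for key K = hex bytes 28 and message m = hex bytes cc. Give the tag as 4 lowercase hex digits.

82b6

Key hex bytes 28 is 1 byte ≤ B = 6; zero-pad to 6 bytes: K' = 28 00 00 00 00 00.
K' ⊕ ipad = 1e 36 36 36 36 36.  K' ⊕ opad = 74 5c 5c 5c 5c 5c.
Inner input = (K'⊕ipad) ∥ m = 1e 36 36 36 36 36 ∥ cc.
Inner hash: even-index sum = 342 mod 256 = 86; odd-index sum = 162 mod 256 = 162 → 56 a2.
Outer input = (K'⊕opad) ∥ inner = 74 5c 5c 5c 5c 5c ∥ 56 a2.
Outer hash (tag): even-index sum = 386 mod 256 = 130; odd-index sum = 438 mod 256 = 182 → 82 b6.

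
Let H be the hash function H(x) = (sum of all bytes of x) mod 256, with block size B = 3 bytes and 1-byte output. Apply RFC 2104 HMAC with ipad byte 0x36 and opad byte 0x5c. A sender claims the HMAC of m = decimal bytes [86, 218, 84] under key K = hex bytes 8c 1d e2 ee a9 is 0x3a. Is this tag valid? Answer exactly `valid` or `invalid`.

Key hex bytes 8c 1d e2 ee a9 is 5 bytes > B = 3, so hash it first: H(key) = 22, then zero-pad to 3 bytes: K' = 22 00 00.
K' ⊕ ipad = 14 36 36; K' ⊕ opad = 7e 5c 5c.
Inner hash: sum = 20+54+54+86+218+84 = 516; mod 256 = 4 → 04.
Outer hash (recomputed tag): sum = 126+92+92+4 = 314; mod 256 = 58 → 3a.
Recomputed tag = 3a; claimed = 3a → match.

valid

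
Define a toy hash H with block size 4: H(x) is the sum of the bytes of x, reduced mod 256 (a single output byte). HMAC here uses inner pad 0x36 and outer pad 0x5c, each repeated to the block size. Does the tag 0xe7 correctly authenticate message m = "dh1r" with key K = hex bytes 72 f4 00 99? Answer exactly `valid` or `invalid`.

invalid

Key hex bytes 72 f4 00 99 is exactly B = 4 bytes: K' = 72 f4 00 99.
K' ⊕ ipad = 44 c2 36 af; K' ⊕ opad = 2e a8 5c c5.
Inner hash: sum = 68+194+54+175+100+104+49+114 = 858; mod 256 = 90 → 5a.
Outer hash (recomputed tag): sum = 46+168+92+197+90 = 593; mod 256 = 81 → 51.
Recomputed tag = 51; claimed = e7 → mismatch.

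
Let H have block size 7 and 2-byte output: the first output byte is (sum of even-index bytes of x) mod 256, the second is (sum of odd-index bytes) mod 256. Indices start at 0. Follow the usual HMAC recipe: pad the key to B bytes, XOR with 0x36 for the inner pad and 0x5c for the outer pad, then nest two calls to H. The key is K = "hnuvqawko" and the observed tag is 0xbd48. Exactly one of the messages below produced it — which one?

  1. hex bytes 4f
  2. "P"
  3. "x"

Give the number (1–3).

1

Key "hnuvqawko" = 68 6e 75 76 71 61 77 6b 6f is 9 bytes > B = 7, so hash it first: H(key) = 34 b0, then zero-pad to 7 bytes: K' = 34 b0 00 00 00 00 00.
K' ⊕ ipad = 02 86 36 36 36 36 36; K' ⊕ opad = 68 ec 5c 5c 5c 5c 5c.
m1: inner = H(02 86 36 36 36 36 36 4f) = a4 41; tag = H(68 ec 5c 5c 5c 5c 5c a4 41) = bd48 ← matches
m2: inner = H(02 86 36 36 36 36 36 50) = a4 42; tag = H(68 ec 5c 5c 5c 5c 5c a4 42) = be48
m3: inner = H(02 86 36 36 36 36 36 78) = a4 6a; tag = H(68 ec 5c 5c 5c 5c 5c a4 6a) = e648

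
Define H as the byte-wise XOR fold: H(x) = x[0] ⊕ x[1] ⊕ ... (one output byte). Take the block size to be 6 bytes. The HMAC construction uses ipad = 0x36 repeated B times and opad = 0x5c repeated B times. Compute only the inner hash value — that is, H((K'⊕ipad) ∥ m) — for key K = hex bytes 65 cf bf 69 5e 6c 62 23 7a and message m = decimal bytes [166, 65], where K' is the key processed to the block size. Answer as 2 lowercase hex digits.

Key hex bytes 65 cf bf 69 5e 6c 62 23 7a is 9 bytes > B = 6, so hash it first: H(key) = 75, then zero-pad to 6 bytes: K' = 75 00 00 00 00 00.
K' ⊕ ipad = 43 36 36 36 36 36.
Inner input = 43 36 36 36 36 36 ∥ a6 41.
Inner hash: XOR 43⊕36⊕36⊕36⊕36⊕36⊕a6⊕41 = 92.

92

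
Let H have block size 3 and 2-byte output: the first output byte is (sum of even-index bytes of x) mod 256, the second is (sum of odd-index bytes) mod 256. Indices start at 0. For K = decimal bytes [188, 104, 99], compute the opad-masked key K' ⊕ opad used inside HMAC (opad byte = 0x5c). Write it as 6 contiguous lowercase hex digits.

Key decimal bytes [188, 104, 99] = bc 68 63 is exactly B = 3 bytes: K' = bc 68 63.
XOR each byte with 0x5c: bc⊕5c=e0, 68⊕5c=34, 63⊕5c=3f.

e0343f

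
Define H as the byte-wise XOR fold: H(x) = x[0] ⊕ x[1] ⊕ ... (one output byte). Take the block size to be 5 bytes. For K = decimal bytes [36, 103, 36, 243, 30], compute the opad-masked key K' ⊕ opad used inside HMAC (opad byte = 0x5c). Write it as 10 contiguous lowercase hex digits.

783b78af42

Key decimal bytes [36, 103, 36, 243, 30] = 24 67 24 f3 1e is exactly B = 5 bytes: K' = 24 67 24 f3 1e.
XOR each byte with 0x5c: 24⊕5c=78, 67⊕5c=3b, 24⊕5c=78, f3⊕5c=af, 1e⊕5c=42.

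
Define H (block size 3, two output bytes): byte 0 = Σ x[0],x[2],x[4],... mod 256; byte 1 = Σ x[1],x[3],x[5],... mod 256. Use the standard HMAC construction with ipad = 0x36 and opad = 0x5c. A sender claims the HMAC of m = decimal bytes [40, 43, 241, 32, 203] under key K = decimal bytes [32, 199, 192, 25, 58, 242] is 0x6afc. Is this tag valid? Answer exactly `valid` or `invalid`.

Key decimal bytes [32, 199, 192, 25, 58, 242] = 20 c7 c0 19 3a f2 is 6 bytes > B = 3, so hash it first: H(key) = 1a d2, then zero-pad to 3 bytes: K' = 1a d2 00.
K' ⊕ ipad = 2c e4 36; K' ⊕ opad = 46 8e 5c.
Inner hash: even-index sum = 173 mod 256 = 173; odd-index sum = 712 mod 256 = 200 → ad c8.
Outer hash (recomputed tag): even-index sum = 362 mod 256 = 106; odd-index sum = 315 mod 256 = 59 → 6a 3b.
Recomputed tag = 6a3b; claimed = 6afc → mismatch.

invalid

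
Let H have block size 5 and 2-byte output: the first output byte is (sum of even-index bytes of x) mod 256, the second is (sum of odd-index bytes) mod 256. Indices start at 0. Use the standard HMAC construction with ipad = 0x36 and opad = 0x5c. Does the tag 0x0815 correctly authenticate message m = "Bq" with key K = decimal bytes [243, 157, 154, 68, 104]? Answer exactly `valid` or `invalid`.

invalid

Key decimal bytes [243, 157, 154, 68, 104] = f3 9d 9a 44 68 is exactly B = 5 bytes: K' = f3 9d 9a 44 68.
K' ⊕ ipad = c5 ab ac 72 5e; K' ⊕ opad = af c1 c6 18 34.
Inner hash: even-index sum = 576 mod 256 = 64; odd-index sum = 351 mod 256 = 95 → 40 5f.
Outer hash (recomputed tag): even-index sum = 520 mod 256 = 8; odd-index sum = 281 mod 256 = 25 → 08 19.
Recomputed tag = 0819; claimed = 0815 → mismatch.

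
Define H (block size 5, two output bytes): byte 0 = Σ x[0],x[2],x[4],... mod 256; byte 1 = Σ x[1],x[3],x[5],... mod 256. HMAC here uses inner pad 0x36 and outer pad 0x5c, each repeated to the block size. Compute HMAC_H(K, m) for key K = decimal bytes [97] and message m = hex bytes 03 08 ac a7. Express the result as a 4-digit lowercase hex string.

102a

Key decimal bytes [97] = 61 is 1 byte ≤ B = 5; zero-pad to 5 bytes: K' = 61 00 00 00 00.
K' ⊕ ipad = 57 36 36 36 36.  K' ⊕ opad = 3d 5c 5c 5c 5c.
Inner input = (K'⊕ipad) ∥ m = 57 36 36 36 36 ∥ 03 08 ac a7.
Inner hash: even-index sum = 370 mod 256 = 114; odd-index sum = 283 mod 256 = 27 → 72 1b.
Outer input = (K'⊕opad) ∥ inner = 3d 5c 5c 5c 5c ∥ 72 1b.
Outer hash (tag): even-index sum = 272 mod 256 = 16; odd-index sum = 298 mod 256 = 42 → 10 2a.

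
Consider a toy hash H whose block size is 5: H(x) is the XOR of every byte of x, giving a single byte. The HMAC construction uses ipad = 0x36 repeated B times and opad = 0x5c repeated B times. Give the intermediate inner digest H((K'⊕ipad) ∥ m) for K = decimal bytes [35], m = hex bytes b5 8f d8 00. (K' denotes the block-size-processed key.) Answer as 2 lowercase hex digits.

f7

Key decimal bytes [35] = 23 is 1 byte ≤ B = 5; zero-pad to 5 bytes: K' = 23 00 00 00 00.
K' ⊕ ipad = 15 36 36 36 36.
Inner input = 15 36 36 36 36 ∥ b5 8f d8 00.
Inner hash: XOR 15⊕36⊕36⊕36⊕36⊕b5⊕8f⊕d8⊕00 = f7.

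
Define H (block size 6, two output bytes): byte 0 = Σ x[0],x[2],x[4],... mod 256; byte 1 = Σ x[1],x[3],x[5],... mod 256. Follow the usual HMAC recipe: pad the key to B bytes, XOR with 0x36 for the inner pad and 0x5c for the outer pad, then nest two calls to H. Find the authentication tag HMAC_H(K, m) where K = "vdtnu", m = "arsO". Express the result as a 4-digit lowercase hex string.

1467

Key "vdtnu" = 76 64 74 6e 75 is 5 bytes ≤ B = 6; zero-pad to 6 bytes: K' = 76 64 74 6e 75 00.
K' ⊕ ipad = 40 52 42 58 43 36.  K' ⊕ opad = 2a 38 28 32 29 5c.
Inner input = (K'⊕ipad) ∥ m = 40 52 42 58 43 36 ∥ 61 72 73 4f.
Inner hash: even-index sum = 409 mod 256 = 153; odd-index sum = 417 mod 256 = 161 → 99 a1.
Outer input = (K'⊕opad) ∥ inner = 2a 38 28 32 29 5c ∥ 99 a1.
Outer hash (tag): even-index sum = 276 mod 256 = 20; odd-index sum = 359 mod 256 = 103 → 14 67.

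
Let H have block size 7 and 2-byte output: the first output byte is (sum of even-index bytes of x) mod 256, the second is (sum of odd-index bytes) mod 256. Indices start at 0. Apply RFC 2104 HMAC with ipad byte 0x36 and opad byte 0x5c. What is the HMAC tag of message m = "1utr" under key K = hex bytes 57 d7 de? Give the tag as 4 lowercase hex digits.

37df

Key hex bytes 57 d7 de is 3 bytes ≤ B = 7; zero-pad to 7 bytes: K' = 57 d7 de 00 00 00 00.
K' ⊕ ipad = 61 e1 e8 36 36 36 36.  K' ⊕ opad = 0b 8b 82 5c 5c 5c 5c.
Inner input = (K'⊕ipad) ∥ m = 61 e1 e8 36 36 36 36 ∥ 31 75 74 72.
Inner hash: even-index sum = 668 mod 256 = 156; odd-index sum = 498 mod 256 = 242 → 9c f2.
Outer input = (K'⊕opad) ∥ inner = 0b 8b 82 5c 5c 5c 5c ∥ 9c f2.
Outer hash (tag): even-index sum = 567 mod 256 = 55; odd-index sum = 479 mod 256 = 223 → 37 df.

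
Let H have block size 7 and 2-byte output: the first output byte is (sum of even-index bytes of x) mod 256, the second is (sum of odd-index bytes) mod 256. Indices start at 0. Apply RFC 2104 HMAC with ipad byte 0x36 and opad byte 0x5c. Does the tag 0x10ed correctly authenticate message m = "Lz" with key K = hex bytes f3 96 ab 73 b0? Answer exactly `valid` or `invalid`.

Key hex bytes f3 96 ab 73 b0 is 5 bytes ≤ B = 7; zero-pad to 7 bytes: K' = f3 96 ab 73 b0 00 00.
K' ⊕ ipad = c5 a0 9d 45 86 36 36; K' ⊕ opad = af ca f7 2f ec 5c 5c.
Inner hash: even-index sum = 664 mod 256 = 152; odd-index sum = 359 mod 256 = 103 → 98 67.
Outer hash (recomputed tag): even-index sum = 853 mod 256 = 85; odd-index sum = 493 mod 256 = 237 → 55 ed.
Recomputed tag = 55ed; claimed = 10ed → mismatch.

invalid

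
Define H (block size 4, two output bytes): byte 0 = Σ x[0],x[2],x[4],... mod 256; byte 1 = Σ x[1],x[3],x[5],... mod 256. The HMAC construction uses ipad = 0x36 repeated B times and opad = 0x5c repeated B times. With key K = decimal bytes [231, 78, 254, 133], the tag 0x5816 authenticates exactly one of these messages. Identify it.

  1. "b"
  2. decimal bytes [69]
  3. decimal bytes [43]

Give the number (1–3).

1

Key decimal bytes [231, 78, 254, 133] = e7 4e fe 85 is exactly B = 4 bytes: K' = e7 4e fe 85.
K' ⊕ ipad = d1 78 c8 b3; K' ⊕ opad = bb 12 a2 d9.
m1: inner = H(d1 78 c8 b3 62) = fb 2b; tag = H(bb 12 a2 d9 fb 2b) = 5816 ← matches
m2: inner = H(d1 78 c8 b3 45) = de 2b; tag = H(bb 12 a2 d9 de 2b) = 3b16
m3: inner = H(d1 78 c8 b3 2b) = c4 2b; tag = H(bb 12 a2 d9 c4 2b) = 2116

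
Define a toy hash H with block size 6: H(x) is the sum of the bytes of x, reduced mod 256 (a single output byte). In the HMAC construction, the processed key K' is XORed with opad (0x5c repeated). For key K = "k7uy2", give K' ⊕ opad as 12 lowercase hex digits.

376b29256e5c

Key "k7uy2" = 6b 37 75 79 32 is 5 bytes ≤ B = 6; zero-pad to 6 bytes: K' = 6b 37 75 79 32 00.
XOR each byte with 0x5c: 6b⊕5c=37, 37⊕5c=6b, 75⊕5c=29, 79⊕5c=25, 32⊕5c=6e, 00⊕5c=5c.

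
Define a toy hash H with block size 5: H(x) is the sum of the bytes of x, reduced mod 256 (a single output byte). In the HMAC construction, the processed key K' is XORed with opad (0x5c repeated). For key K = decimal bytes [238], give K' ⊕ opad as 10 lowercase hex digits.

b25c5c5c5c

Key decimal bytes [238] = ee is 1 byte ≤ B = 5; zero-pad to 5 bytes: K' = ee 00 00 00 00.
XOR each byte with 0x5c: ee⊕5c=b2, 00⊕5c=5c, 00⊕5c=5c, 00⊕5c=5c, 00⊕5c=5c.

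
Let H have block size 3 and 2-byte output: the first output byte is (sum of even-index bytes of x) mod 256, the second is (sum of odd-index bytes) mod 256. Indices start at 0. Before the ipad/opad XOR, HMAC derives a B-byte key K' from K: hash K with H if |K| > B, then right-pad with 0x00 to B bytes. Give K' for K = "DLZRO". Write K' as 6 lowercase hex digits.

|K| = 5 > B = 3, so first hash the key.
H(K): even-index sum = 237 mod 256 = 237; odd-index sum = 158 mod 256 = 158 → ed 9e.
Zero-pad H(K) = ed 9e to 3 bytes: K' = ed 9e 00.

ed9e00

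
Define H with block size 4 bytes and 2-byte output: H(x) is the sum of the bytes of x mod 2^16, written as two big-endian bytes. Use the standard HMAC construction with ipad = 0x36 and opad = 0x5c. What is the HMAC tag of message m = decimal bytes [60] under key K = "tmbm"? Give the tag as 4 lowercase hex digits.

0151

Key "tmbm" = 74 6d 62 6d is exactly B = 4 bytes: K' = 74 6d 62 6d.
K' ⊕ ipad = 42 5b 54 5b.  K' ⊕ opad = 28 31 3e 31.
Inner input = (K'⊕ipad) ∥ m = 42 5b 54 5b ∥ 3c.
Inner hash: sum = 66+91+84+91+60 = 392 → 01 88.
Outer input = (K'⊕opad) ∥ inner = 28 31 3e 31 ∥ 01 88.
Outer hash (tag): sum = 40+49+62+49+1+136 = 337 → 01 51.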